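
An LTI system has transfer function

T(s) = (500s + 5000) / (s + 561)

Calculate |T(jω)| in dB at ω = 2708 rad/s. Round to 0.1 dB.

53.8 dB

Substitute s = j2708:
Numerator: 500(j2708) + 5000 = 5000 + j1354000
Denominator: (j2708) + 561 = 561 + j2708
|N| = √(5000² + 1354000²) ≈ 1.354e+06, ∠N ≈ 89.79°
|D| = √(561² + 2708²) ≈ 2765.5, ∠D ≈ 78.30°
|T| = 1.354e+06 / 2765.5 ≈ 489.6
Gain = 20 log₁₀(489.6) ≈ 53.80 dB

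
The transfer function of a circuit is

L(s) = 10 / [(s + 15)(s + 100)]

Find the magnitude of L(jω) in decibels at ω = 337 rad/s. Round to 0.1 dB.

-81.5 dB

At s = jω = j337:
pole (s+15): 15 + j337 → |·| = √(15²+337²) = √113794 ≈ 337.33, ∠ = arctan(337/15) ≈ 87.45°
pole (s+100): 100 + j337 → |·| = √(100²+337²) = √123569 ≈ 351.52, ∠ = arctan(337/100) ≈ 73.47°
|L| = 10 / 1.1858e+05 ≈ 8.4331e-05
Gain = 20 log₁₀(8.4331e-05) ≈ -81.48 dB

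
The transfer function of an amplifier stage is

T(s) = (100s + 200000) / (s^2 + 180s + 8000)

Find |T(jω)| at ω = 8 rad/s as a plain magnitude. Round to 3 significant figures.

Substitute s = j8:
Numerator: 100(j8) + 200000 = 200000 + j800
Denominator: (j8)^2 + 180(j8) + 8000 = 7936 + j1440
|N| = √(200000² + 800²) ≈ 2e+05, ∠N ≈ 0.23°
|D| = √(7936² + 1440²) ≈ 8065.6, ∠D ≈ 10.28°
|T| = 2e+05 / 8065.6 ≈ 24.797

24.8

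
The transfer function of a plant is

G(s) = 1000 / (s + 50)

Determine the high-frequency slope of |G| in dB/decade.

-20 dB/decade

Each pole contributes −20 dB/decade at high frequency; each zero contributes +20 dB/decade.
Net: 0 zero(s) − 1 pole(s) → -20 dB/decade.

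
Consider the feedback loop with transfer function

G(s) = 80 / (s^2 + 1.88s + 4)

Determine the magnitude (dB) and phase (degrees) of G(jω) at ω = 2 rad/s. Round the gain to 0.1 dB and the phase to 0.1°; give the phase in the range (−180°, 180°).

At s = jω = j2:
quadratic: (j2)² + 1.88·j2 + 4 = 0 + j3.76 → |·| ≈ 3.76, ∠ ≈ 90.00°
|G| = 80 / 3.76 ≈ 21.277
Gain = 20 log₁₀(21.277) ≈ 26.56 dB
∠G = 0.00° − 90.00° = -90.00°

26.6 dB, -90.0°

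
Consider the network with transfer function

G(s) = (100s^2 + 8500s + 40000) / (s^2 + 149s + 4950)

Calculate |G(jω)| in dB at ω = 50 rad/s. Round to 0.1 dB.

Substitute s = j50:
Numerator: 100(j50)^2 + 8500(j50) + 40000 = -210000 + j425000
Denominator: (j50)^2 + 149(j50) + 4950 = 2450 + j7450
|N| = √(210000² + 425000²) ≈ 4.7405e+05, ∠N ≈ 116.29°
|D| = √(2450² + 7450²) ≈ 7842.5, ∠D ≈ 71.80°
|G| = 4.7405e+05 / 7842.5 ≈ 60.446
Gain = 20 log₁₀(60.446) ≈ 35.63 dB

35.6 dB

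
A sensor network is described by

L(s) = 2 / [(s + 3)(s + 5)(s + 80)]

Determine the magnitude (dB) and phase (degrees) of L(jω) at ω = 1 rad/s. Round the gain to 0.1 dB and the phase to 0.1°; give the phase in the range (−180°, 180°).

At s = jω = j1:
pole (s+3): 3 + j1 → |·| = √(3²+1²) = √10 ≈ 3.1623, ∠ = arctan(1/3) ≈ 18.43°
pole (s+5): 5 + j1 → |·| = √(5²+1²) = √26 ≈ 5.099, ∠ = arctan(1/5) ≈ 11.31°
pole (s+80): 80 + j1 → |·| = √(80²+1²) = √6401 ≈ 80.006, ∠ = arctan(1/80) ≈ 0.72°
|L| = 2 / 1290.1 ≈ 0.0015503
Gain = 20 log₁₀(0.0015503) ≈ -56.19 dB
∠L = 0.00° − 30.46° = -30.46°

-56.2 dB, -30.5°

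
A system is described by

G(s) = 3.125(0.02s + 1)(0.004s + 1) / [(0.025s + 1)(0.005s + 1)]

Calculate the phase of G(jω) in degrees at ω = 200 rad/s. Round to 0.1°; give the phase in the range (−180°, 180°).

At ω = 200 rad/s:
zero (1 + j200·0.02) = 1 + j4 → |·| ≈ 4.1231, ∠ ≈ 75.96°
zero (1 + j200·0.004) = 1 + j0.8 → |·| ≈ 1.2806, ∠ ≈ 38.66°
pole (1 + j200·0.025) = 1 + j5 → |·| ≈ 5.099, ∠ ≈ 78.69°
pole (1 + j200·0.005) = 1 + j1 → |·| ≈ 1.4142, ∠ ≈ 45.00°
∠G = (75.96° + 38.66°) − (78.69° + 45.00°) = -9.07°

-9.1°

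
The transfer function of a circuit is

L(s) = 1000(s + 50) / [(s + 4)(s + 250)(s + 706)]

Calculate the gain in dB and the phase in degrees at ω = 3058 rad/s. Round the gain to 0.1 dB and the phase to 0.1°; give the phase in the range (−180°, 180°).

At s = jω = j3058:
zero (s+50): 50 + j3058 → |·| = √(50²+3058²) = √9353864 ≈ 3058.4, ∠ = arctan(3058/50) ≈ 89.06°
pole (s+4): 4 + j3058 → |·| = √(4²+3058²) = √9351380 ≈ 3058, ∠ = arctan(3058/4) ≈ 89.93°
pole (s+250): 250 + j3058 → |·| = √(250²+3058²) = √9413864 ≈ 3068.2, ∠ = arctan(3058/250) ≈ 85.33°
pole (s+706): 706 + j3058 → |·| = √(706²+3058²) = √9849800 ≈ 3138.4, ∠ = arctan(3058/706) ≈ 77.00°
|L| = 1000 · 3058.4 / 2.9446e+10 ≈ 0.00010386
Gain = 20 log₁₀(0.00010386) ≈ -79.67 dB
∠L = 89.06° − 252.26° = -163.20°

-79.7 dB, -163.2°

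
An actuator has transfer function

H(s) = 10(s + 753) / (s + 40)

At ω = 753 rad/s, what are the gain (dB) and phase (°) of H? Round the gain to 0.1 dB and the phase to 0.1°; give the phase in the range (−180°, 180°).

At s = jω = j753:
zero (s+753): 753 + j753 → |·| = √(753²+753²) = √1134018 ≈ 1064.9, ∠ = arctan(753/753) ≈ 45.00°
pole (s+40): 40 + j753 → |·| = √(40²+753²) = √568609 ≈ 754.06, ∠ = arctan(753/40) ≈ 86.96°
|H| = 10 · 1064.9 / 754.06 ≈ 14.122
Gain = 20 log₁₀(14.122) ≈ 23.00 dB
∠H = 45.00° − 86.96° = -41.96°

23.0 dB, -42.0°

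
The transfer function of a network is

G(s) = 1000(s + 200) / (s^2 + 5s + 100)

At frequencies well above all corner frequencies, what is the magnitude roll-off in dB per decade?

-20 dB/decade

Each pole contributes −20 dB/decade at high frequency; each zero contributes +20 dB/decade.
Net: 1 zero(s) − 2 pole(s) → -20 dB/decade.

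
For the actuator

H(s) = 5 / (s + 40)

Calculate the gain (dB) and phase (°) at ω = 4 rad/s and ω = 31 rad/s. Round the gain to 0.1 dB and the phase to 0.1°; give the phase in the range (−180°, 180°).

ω = 4: -18.1 dB, -5.7°; ω = 31: -20.1 dB, -37.8°

At s = jω = j4:
pole (s+40): 40 + j4 → |·| = √(40²+4²) = √1616 ≈ 40.2, ∠ = arctan(4/40) ≈ 5.71°
|H| = 5 / 40.2 ≈ 0.12438
Gain = 20 log₁₀(0.12438) ≈ -18.10 dB
∠H = 0.00° − 5.71° = -5.71°

At s = jω = j31:
pole (s+40): 40 + j31 → |·| = √(40²+31²) = √2561 ≈ 50.606, ∠ = arctan(31/40) ≈ 37.78°
|H| = 5 / 50.606 ≈ 0.098803
Gain = 20 log₁₀(0.098803) ≈ -20.10 dB
∠H = 0.00° − 37.78° = -37.78°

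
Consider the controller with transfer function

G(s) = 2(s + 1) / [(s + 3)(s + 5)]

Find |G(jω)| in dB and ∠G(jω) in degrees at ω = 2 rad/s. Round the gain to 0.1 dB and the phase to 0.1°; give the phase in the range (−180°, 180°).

At s = jω = j2:
zero (s+1): 1 + j2 → |·| = √(1²+2²) = √5 ≈ 2.2361, ∠ = arctan(2/1) ≈ 63.43°
pole (s+3): 3 + j2 → |·| = √(3²+2²) = √13 ≈ 3.6056, ∠ = arctan(2/3) ≈ 33.69°
pole (s+5): 5 + j2 → |·| = √(5²+2²) = √29 ≈ 5.3852, ∠ = arctan(2/5) ≈ 21.80°
|G| = 2 · 2.2361 / 19.417 ≈ 0.23032
Gain = 20 log₁₀(0.23032) ≈ -12.75 dB
∠G = 63.43° − 55.49° = 7.94°

-12.8 dB, 7.9°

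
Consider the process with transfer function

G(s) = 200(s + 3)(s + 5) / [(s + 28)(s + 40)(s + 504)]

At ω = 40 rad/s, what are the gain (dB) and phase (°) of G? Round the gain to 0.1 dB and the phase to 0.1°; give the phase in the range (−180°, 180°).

At s = jω = j40:
zero (s+3): 3 + j40 → |·| = √(3²+40²) = √1609 ≈ 40.112, ∠ = arctan(40/3) ≈ 85.71°
zero (s+5): 5 + j40 → |·| = √(5²+40²) = √1625 ≈ 40.311, ∠ = arctan(40/5) ≈ 82.87°
pole (s+28): 28 + j40 → |·| = √(28²+40²) = √2384 ≈ 48.826, ∠ = arctan(40/28) ≈ 55.01°
pole (s+40): 40 + j40 → |·| = √(40²+40²) = √3200 ≈ 56.569, ∠ = arctan(40/40) ≈ 45.00°
pole (s+504): 504 + j40 → |·| = √(504²+40²) = √255616 ≈ 505.58, ∠ = arctan(40/504) ≈ 4.54°
|G| = 200 · 1617 / 1.3964e+06 ≈ 0.2316
Gain = 20 log₁₀(0.2316) ≈ -12.71 dB
∠G = 168.58° − 104.55° = 64.03°

-12.7 dB, 64.0°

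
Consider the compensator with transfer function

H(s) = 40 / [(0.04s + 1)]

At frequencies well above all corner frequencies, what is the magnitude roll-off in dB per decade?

Each pole contributes −20 dB/decade at high frequency; each zero contributes +20 dB/decade.
Net: 0 zero(s) − 1 pole(s) → -20 dB/decade.

-20 dB/decade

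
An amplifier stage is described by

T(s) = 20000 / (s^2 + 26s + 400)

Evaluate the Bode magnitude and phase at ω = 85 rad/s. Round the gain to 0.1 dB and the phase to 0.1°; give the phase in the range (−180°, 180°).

At s = jω = j85:
quadratic: (j85)² + 26·j85 + 400 = -6825 + j2210 → |·| ≈ 7173.9, ∠ ≈ 162.06°
|T| = 20000 / 7173.9 ≈ 2.7879
Gain = 20 log₁₀(2.7879) ≈ 8.91 dB
∠T = 0.00° − 162.06° = -162.06°

8.9 dB, -162.1°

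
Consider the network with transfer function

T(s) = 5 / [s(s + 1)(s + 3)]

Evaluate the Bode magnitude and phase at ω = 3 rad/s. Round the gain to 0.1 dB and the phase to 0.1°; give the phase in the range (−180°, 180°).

-18.1 dB, 153.4°

At s = jω = j3:
pole (s+1): 1 + j3 → |·| = √(1²+3²) = √10 ≈ 3.1623, ∠ = arctan(3/1) ≈ 71.57°
pole (s+3): 3 + j3 → |·| = √(3²+3²) = √18 ≈ 4.2426, ∠ = arctan(3/3) ≈ 45.00°
pole at origin: |s| = 3, ∠ = 90.00° (in denominator)
|T| = 5 / 40.249 ≈ 0.12423
Gain = 20 log₁₀(0.12423) ≈ -18.12 dB
∠T = 0.00° − 206.57° = -206.57° ≡ 153.43° (principal value)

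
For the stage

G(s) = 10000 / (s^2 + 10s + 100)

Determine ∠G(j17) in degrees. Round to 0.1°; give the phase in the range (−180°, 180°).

-138.0°

At s = jω = j17:
quadratic: (j17)² + 10·j17 + 100 = -189 + j170 → |·| ≈ 254.21, ∠ ≈ 138.03°
∠G = 0.00° − 138.03° = -138.03°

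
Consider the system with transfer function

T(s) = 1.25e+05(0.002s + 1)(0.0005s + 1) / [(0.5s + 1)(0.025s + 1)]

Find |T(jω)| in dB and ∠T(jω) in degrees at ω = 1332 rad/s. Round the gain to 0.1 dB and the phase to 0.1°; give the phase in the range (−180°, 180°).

25.7 dB, -75.1°

At ω = 1332 rad/s:
zero (1 + j1332·0.002) = 1 + j2.664 → |·| ≈ 2.8455, ∠ ≈ 69.43°
zero (1 + j1332·0.0005) = 1 + j0.666 → |·| ≈ 1.2015, ∠ ≈ 33.66°
pole (1 + j1332·0.5) = 1 + j666 → |·| ≈ 666, ∠ ≈ 89.91°
pole (1 + j1332·0.025) = 1 + j33.3 → |·| ≈ 33.315, ∠ ≈ 88.28°
|T| = 1.25e+05 · 2.8455 · 1.2015 / (666 · 33.315) ≈ 19.261
Gain = 20 log₁₀(19.261) ≈ 25.69 dB
∠T = (69.43° + 33.66°) − (89.91° + 88.28°) = -75.10°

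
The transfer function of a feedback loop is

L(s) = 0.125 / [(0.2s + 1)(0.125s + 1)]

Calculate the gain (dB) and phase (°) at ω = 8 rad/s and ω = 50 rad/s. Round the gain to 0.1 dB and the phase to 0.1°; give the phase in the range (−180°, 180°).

ω = 8: -26.6 dB, -103.0°; ω = 50: -54.1 dB, -165.2°

At ω = 8 rad/s:
pole (1 + j8·0.2) = 1 + j1.6 → |·| ≈ 1.8868, ∠ ≈ 57.99°
pole (1 + j8·0.125) = 1 + j1 → |·| ≈ 1.4142, ∠ ≈ 45.00°
|L| = 0.125 · 1 / (1.8868 · 1.4142) ≈ 0.046846
Gain = 20 log₁₀(0.046846) ≈ -26.59 dB
∠L = (0°) − (57.99° + 45.00°) = -102.99°

At ω = 50 rad/s:
pole (1 + j50·0.2) = 1 + j10 → |·| ≈ 10.05, ∠ ≈ 84.29°
pole (1 + j50·0.125) = 1 + j6.25 → |·| ≈ 6.3295, ∠ ≈ 80.91°
|L| = 0.125 · 1 / (10.05 · 6.3295) ≈ 0.0019651
Gain = 20 log₁₀(0.0019651) ≈ -54.13 dB
∠L = (0°) − (84.29° + 80.91°) = -165.20°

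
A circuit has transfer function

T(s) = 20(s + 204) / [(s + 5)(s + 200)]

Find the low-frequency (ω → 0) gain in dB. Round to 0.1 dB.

12.2 dB

T(0) = 20·204 / (5·200) = 4.08
20 log₁₀(4.08) ≈ 12.21 dB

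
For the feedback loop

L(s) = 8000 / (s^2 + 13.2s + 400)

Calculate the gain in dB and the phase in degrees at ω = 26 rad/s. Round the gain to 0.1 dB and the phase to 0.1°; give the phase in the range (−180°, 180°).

25.2 dB, -128.8°

At s = jω = j26:
quadratic: (j26)² + 13.2·j26 + 400 = -276 + j343.2 → |·| ≈ 440.41, ∠ ≈ 128.81°
|L| = 8000 / 440.41 ≈ 18.165
Gain = 20 log₁₀(18.165) ≈ 25.18 dB
∠L = 0.00° − 128.81° = -128.81°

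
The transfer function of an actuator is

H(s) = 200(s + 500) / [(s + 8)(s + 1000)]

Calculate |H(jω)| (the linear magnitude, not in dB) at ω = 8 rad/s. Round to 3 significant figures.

At s = jω = j8:
zero (s+500): 500 + j8 → |·| = √(500²+8²) = √250064 ≈ 500.06, ∠ = arctan(8/500) ≈ 0.92°
pole (s+8): 8 + j8 → |·| = √(8²+8²) = √128 ≈ 11.314, ∠ = arctan(8/8) ≈ 45.00°
pole (s+1000): 1000 + j8 → |·| = √(1000²+8²) = √1000064 ≈ 1000, ∠ = arctan(8/1000) ≈ 0.46°
|H| = 200 · 500.06 / 11314 ≈ 8.8397

8.84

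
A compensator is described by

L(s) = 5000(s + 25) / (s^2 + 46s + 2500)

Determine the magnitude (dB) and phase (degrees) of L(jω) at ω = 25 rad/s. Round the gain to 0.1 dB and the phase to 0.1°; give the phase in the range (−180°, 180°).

38.1 dB, 13.5°

At s = jω = j25:
zero (s+25): 25 + j25 → |·| = √(25²+25²) = √1250 ≈ 35.355, ∠ = arctan(25/25) ≈ 45.00°
quadratic: (j25)² + 46·j25 + 2500 = 1875 + j1150 → |·| ≈ 2199.6, ∠ ≈ 31.52°
|L| = 5000 · 35.355 / 2199.6 ≈ 80.367
Gain = 20 log₁₀(80.367) ≈ 38.10 dB
∠L = 45.00° − 31.52° = 13.48°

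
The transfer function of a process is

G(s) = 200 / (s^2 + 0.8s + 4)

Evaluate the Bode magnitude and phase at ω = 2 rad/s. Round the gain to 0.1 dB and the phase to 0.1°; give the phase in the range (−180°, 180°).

41.9 dB, -90.0°

At s = jω = j2:
quadratic: (j2)² + 0.8·j2 + 4 = 0 + j1.6 → |·| ≈ 1.6, ∠ ≈ 90.00°
|G| = 200 / 1.6 ≈ 125
Gain = 20 log₁₀(125) ≈ 41.94 dB
∠G = 0.00° − 90.00° = -90.00°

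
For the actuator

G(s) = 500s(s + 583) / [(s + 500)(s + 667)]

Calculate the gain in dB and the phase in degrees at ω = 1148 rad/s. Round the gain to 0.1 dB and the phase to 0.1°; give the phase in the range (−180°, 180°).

53.0 dB, 26.8°

At s = jω = j1148:
zero (s+583): 583 + j1148 → |·| = √(583²+1148²) = √1657793 ≈ 1287.6, ∠ = arctan(1148/583) ≈ 63.08°
zero at origin: s = j1148 → |·| = 1148, ∠ = 90.00°
pole (s+500): 500 + j1148 → |·| = √(500²+1148²) = √1567904 ≈ 1252.2, ∠ = arctan(1148/500) ≈ 66.46°
pole (s+667): 667 + j1148 → |·| = √(667²+1148²) = √1762793 ≈ 1327.7, ∠ = arctan(1148/667) ≈ 59.84°
|G| = 500 · 1.4782e+06 / 1.6625e+06 ≈ 444.57
Gain = 20 log₁₀(444.57) ≈ 52.96 dB
∠G = 153.08° − 126.30° = 26.78°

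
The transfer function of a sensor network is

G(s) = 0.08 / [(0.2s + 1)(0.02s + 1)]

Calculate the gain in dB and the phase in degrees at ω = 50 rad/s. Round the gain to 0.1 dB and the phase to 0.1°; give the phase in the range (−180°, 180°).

At ω = 50 rad/s:
pole (1 + j50·0.2) = 1 + j10 → |·| ≈ 10.05, ∠ ≈ 84.29°
pole (1 + j50·0.02) = 1 + j1 → |·| ≈ 1.4142, ∠ ≈ 45.00°
|G| = 0.08 · 1 / (10.05 · 1.4142) ≈ 0.0056288
Gain = 20 log₁₀(0.0056288) ≈ -44.99 dB
∠G = (0°) − (84.29° + 45.00°) = -129.29°

-45.0 dB, -129.3°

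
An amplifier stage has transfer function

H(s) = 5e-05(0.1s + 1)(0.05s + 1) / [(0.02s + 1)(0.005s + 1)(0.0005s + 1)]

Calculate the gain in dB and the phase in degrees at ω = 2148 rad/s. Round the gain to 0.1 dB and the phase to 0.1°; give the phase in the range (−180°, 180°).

At ω = 2148 rad/s:
zero (1 + j2148·0.1) = 1 + j214.8 → |·| ≈ 214.8, ∠ ≈ 89.73°
zero (1 + j2148·0.05) = 1 + j107.4 → |·| ≈ 107.4, ∠ ≈ 89.47°
pole (1 + j2148·0.02) = 1 + j42.96 → |·| ≈ 42.972, ∠ ≈ 88.67°
pole (1 + j2148·0.005) = 1 + j10.74 → |·| ≈ 10.786, ∠ ≈ 84.68°
pole (1 + j2148·0.0005) = 1 + j1.074 → |·| ≈ 1.4675, ∠ ≈ 47.04°
|H| = 5e-05 · 214.8 · 107.4 / (42.972 · 10.786 · 1.4675) ≈ 0.0016958
Gain = 20 log₁₀(0.0016958) ≈ -55.41 dB
∠H = (89.73° + 89.47°) − (88.67° + 84.68° + 47.04°) = -41.19°

-55.4 dB, -41.2°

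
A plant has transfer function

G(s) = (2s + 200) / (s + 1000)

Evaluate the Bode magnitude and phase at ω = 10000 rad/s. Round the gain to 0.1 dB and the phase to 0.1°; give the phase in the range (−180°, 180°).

Substitute s = j10000:
Numerator: 2(j10000) + 200 = 200 + j20000
Denominator: (j10000) + 1000 = 1000 + j10000
|N| = √(200² + 20000²) ≈ 20001, ∠N ≈ 89.43°
|D| = √(1000² + 10000²) ≈ 10050, ∠D ≈ 84.29°
|G| = 20001 / 10050 ≈ 1.9901
Gain = 20 log₁₀(1.9901) ≈ 5.98 dB
∠G = 89.43° − 84.29° = 5.14°

6.0 dB, 5.1°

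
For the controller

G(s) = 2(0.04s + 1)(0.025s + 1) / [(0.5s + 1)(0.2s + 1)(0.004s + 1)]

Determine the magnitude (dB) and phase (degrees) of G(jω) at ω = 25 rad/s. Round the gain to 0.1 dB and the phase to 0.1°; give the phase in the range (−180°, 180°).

-25.7 dB, -92.8°

At ω = 25 rad/s:
zero (1 + j25·0.04) = 1 + j1 → |·| ≈ 1.4142, ∠ ≈ 45.00°
zero (1 + j25·0.025) = 1 + j0.625 → |·| ≈ 1.1792, ∠ ≈ 32.01°
pole (1 + j25·0.5) = 1 + j12.5 → |·| ≈ 12.54, ∠ ≈ 85.43°
pole (1 + j25·0.2) = 1 + j5 → |·| ≈ 5.099, ∠ ≈ 78.69°
pole (1 + j25·0.004) = 1 + j0.1 → |·| ≈ 1.005, ∠ ≈ 5.71°
|G| = 2 · 1.4142 · 1.1792 / (12.54 · 5.099 · 1.005) ≈ 0.051901
Gain = 20 log₁₀(0.051901) ≈ -25.70 dB
∠G = (45.00° + 32.01°) − (85.43° + 78.69° + 5.71°) = -92.82°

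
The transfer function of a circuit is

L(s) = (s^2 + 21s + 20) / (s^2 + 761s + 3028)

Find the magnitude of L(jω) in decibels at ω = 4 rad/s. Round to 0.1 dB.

-34.1 dB

Substitute s = j4:
Numerator: (j4)^2 + 21(j4) + 20 = 4 + j84
Denominator: (j4)^2 + 761(j4) + 3028 = 3012 + j3044
|N| = √(4² + 84²) ≈ 84.095, ∠N ≈ 87.27°
|D| = √(3012² + 3044²) ≈ 4282.3, ∠D ≈ 45.30°
|L| = 84.095 / 4282.3 ≈ 0.019638
Gain = 20 log₁₀(0.019638) ≈ -34.14 dB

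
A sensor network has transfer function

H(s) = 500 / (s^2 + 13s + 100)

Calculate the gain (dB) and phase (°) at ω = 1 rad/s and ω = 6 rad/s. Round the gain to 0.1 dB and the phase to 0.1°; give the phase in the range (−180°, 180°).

At s = jω = j1:
quadratic: (j1)² + 13·j1 + 100 = 99 + j13 → |·| ≈ 99.85, ∠ ≈ 7.48°
|H| = 500 / 99.85 ≈ 5.0075
Gain = 20 log₁₀(5.0075) ≈ 13.99 dB
∠H = 0.00° − 7.48° = -7.48°

At s = jω = j6:
quadratic: (j6)² + 13·j6 + 100 = 64 + j78 → |·| ≈ 100.9, ∠ ≈ 50.63°
|H| = 500 / 100.9 ≈ 4.9554
Gain = 20 log₁₀(4.9554) ≈ 13.90 dB
∠H = 0.00° − 50.63° = -50.63°

ω = 1: 14.0 dB, -7.5°; ω = 6: 13.9 dB, -50.6°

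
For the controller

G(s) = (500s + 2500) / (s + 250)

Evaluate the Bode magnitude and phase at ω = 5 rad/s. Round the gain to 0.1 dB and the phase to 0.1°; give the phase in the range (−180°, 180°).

Substitute s = j5:
Numerator: 500(j5) + 2500 = 2500 + j2500
Denominator: (j5) + 250 = 250 + j5
|N| = √(2500² + 2500²) ≈ 3535.5, ∠N ≈ 45.00°
|D| = √(250² + 5²) ≈ 250.05, ∠D ≈ 1.15°
|G| = 3535.5 / 250.05 ≈ 14.139
Gain = 20 log₁₀(14.139) ≈ 23.01 dB
∠G = 45.00° − 1.15° = 43.85°

23.0 dB, 43.9°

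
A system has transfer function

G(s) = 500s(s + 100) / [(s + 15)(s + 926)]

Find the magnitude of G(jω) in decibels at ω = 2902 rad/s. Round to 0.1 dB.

53.6 dB

At s = jω = j2902:
zero (s+100): 100 + j2902 → |·| = √(100²+2902²) = √8431604 ≈ 2903.7, ∠ = arctan(2902/100) ≈ 88.03°
zero at origin: s = j2902 → |·| = 2902, ∠ = 90.00°
pole (s+15): 15 + j2902 → |·| = √(15²+2902²) = √8421829 ≈ 2902, ∠ = arctan(2902/15) ≈ 89.70°
pole (s+926): 926 + j2902 → |·| = √(926²+2902²) = √9279080 ≈ 3046.2, ∠ = arctan(2902/926) ≈ 72.30°
|G| = 500 · 8.4265e+06 / 8.8401e+06 ≈ 476.61
Gain = 20 log₁₀(476.61) ≈ 53.56 dB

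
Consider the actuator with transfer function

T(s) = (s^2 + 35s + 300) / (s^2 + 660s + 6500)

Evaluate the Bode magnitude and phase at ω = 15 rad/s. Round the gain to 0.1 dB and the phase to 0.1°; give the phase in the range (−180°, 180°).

-26.9 dB, 24.2°

Substitute s = j15:
Numerator: (j15)^2 + 35(j15) + 300 = 75 + j525
Denominator: (j15)^2 + 660(j15) + 6500 = 6275 + j9900
|N| = √(75² + 525²) ≈ 530.33, ∠N ≈ 81.87°
|D| = √(6275² + 9900²) ≈ 11721, ∠D ≈ 57.63°
|T| = 530.33 / 11721 ≈ 0.045246
Gain = 20 log₁₀(0.045246) ≈ -26.89 dB
∠T = 81.87° − 57.63° = 24.24°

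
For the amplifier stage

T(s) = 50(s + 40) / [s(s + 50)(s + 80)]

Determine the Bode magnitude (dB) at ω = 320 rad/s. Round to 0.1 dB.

At s = jω = j320:
zero (s+40): 40 + j320 → |·| = √(40²+320²) = √104000 ≈ 322.49, ∠ = arctan(320/40) ≈ 82.87°
pole (s+50): 50 + j320 → |·| = √(50²+320²) = √104900 ≈ 323.88, ∠ = arctan(320/50) ≈ 81.12°
pole (s+80): 80 + j320 → |·| = √(80²+320²) = √108800 ≈ 329.85, ∠ = arctan(320/80) ≈ 75.96°
pole at origin: |s| = 320, ∠ = 90.00° (in denominator)
|T| = 50 · 322.49 / 3.4186e+07 ≈ 0.00047167
Gain = 20 log₁₀(0.00047167) ≈ -66.53 dB

-66.5 dB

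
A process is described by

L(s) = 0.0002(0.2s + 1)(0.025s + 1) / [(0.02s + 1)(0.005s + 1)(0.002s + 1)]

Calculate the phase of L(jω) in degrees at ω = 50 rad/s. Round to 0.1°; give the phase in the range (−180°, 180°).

70.9°

At ω = 50 rad/s:
zero (1 + j50·0.2) = 1 + j10 → |·| ≈ 10.05, ∠ ≈ 84.29°
zero (1 + j50·0.025) = 1 + j1.25 → |·| ≈ 1.6008, ∠ ≈ 51.34°
pole (1 + j50·0.02) = 1 + j1 → |·| ≈ 1.4142, ∠ ≈ 45.00°
pole (1 + j50·0.005) = 1 + j0.25 → |·| ≈ 1.0308, ∠ ≈ 14.04°
pole (1 + j50·0.002) = 1 + j0.1 → |·| ≈ 1.005, ∠ ≈ 5.71°
∠L = (84.29° + 51.34°) − (45.00° + 14.04° + 5.71°) = 70.88°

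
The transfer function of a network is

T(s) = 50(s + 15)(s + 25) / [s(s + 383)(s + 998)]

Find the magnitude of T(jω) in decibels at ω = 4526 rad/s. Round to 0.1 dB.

-39.4 dB

At s = jω = j4526:
zero (s+15): 15 + j4526 → |·| = √(15²+4526²) = √20484901 ≈ 4526, ∠ = arctan(4526/15) ≈ 89.81°
zero (s+25): 25 + j4526 → |·| = √(25²+4526²) = √20485301 ≈ 4526.1, ∠ = arctan(4526/25) ≈ 89.68°
pole (s+383): 383 + j4526 → |·| = √(383²+4526²) = √20631365 ≈ 4542.2, ∠ = arctan(4526/383) ≈ 85.16°
pole (s+998): 998 + j4526 → |·| = √(998²+4526²) = √21480680 ≈ 4634.7, ∠ = arctan(4526/998) ≈ 77.57°
pole at origin: |s| = 4526, ∠ = 90.00° (in denominator)
|T| = 50 · 2.0485e+07 / 9.528e+10 ≈ 0.01075
Gain = 20 log₁₀(0.01075) ≈ -39.37 dB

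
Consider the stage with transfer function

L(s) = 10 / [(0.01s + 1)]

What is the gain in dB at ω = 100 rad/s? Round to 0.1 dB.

At ω = 100 rad/s:
pole (1 + j100·0.01) = 1 + j1 → |·| ≈ 1.4142, ∠ ≈ 45.00°
|L| = 10 · 1 / (1.4142) ≈ 7.0711
Gain = 20 log₁₀(7.0711) ≈ 16.99 dB

17.0 dB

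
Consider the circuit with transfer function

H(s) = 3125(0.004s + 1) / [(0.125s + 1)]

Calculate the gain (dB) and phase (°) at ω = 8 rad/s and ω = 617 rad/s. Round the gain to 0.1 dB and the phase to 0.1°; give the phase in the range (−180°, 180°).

At ω = 8 rad/s:
zero (1 + j8·0.004) = 1 + j0.032 → |·| ≈ 1.0005, ∠ ≈ 1.83°
pole (1 + j8·0.125) = 1 + j1 → |·| ≈ 1.4142, ∠ ≈ 45.00°
|H| = 3125 · 1.0005 / (1.4142) ≈ 2210.8
Gain = 20 log₁₀(2210.8) ≈ 66.89 dB
∠H = (1.83°) − (45.00°) = -43.17°

At ω = 617 rad/s:
zero (1 + j617·0.004) = 1 + j2.468 → |·| ≈ 2.6629, ∠ ≈ 67.94°
pole (1 + j617·0.125) = 1 + j77.125 → |·| ≈ 77.131, ∠ ≈ 89.26°
|H| = 3125 · 2.6629 / (77.131) ≈ 107.89
Gain = 20 log₁₀(107.89) ≈ 40.66 dB
∠H = (67.94°) − (89.26°) = -21.32°

ω = 8: 66.9 dB, -43.2°; ω = 617: 40.7 dB, -21.3°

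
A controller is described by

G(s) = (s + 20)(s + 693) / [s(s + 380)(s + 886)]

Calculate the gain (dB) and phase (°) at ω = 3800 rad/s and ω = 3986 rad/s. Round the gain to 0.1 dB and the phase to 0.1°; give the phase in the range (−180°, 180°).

ω = 3800: -71.7 dB, -81.8°; ω = 3986: -72.1 dB, -82.2°

At s = jω = j3800:
zero (s+20): 20 + j3800 → |·| = √(20²+3800²) = √14440400 ≈ 3800.1, ∠ = arctan(3800/20) ≈ 89.70°
zero (s+693): 693 + j3800 → |·| = √(693²+3800²) = √14920249 ≈ 3862.7, ∠ = arctan(3800/693) ≈ 79.66°
pole (s+380): 380 + j3800 → |·| = √(380²+3800²) = √14584400 ≈ 3819, ∠ = arctan(3800/380) ≈ 84.29°
pole (s+886): 886 + j3800 → |·| = √(886²+3800²) = √15224996 ≈ 3901.9, ∠ = arctan(3800/886) ≈ 76.88°
pole at origin: |s| = 3800, ∠ = 90.00° (in denominator)
|G| = 1 · 1.4679e+07 / 5.6625e+10 ≈ 0.00025923
Gain = 20 log₁₀(0.00025923) ≈ -71.73 dB
∠G = 169.36° − 251.17° = -81.81°

At s = jω = j3986:
zero (s+20): 20 + j3986 → |·| = √(20²+3986²) = √15888596 ≈ 3986.1, ∠ = arctan(3986/20) ≈ 89.71°
zero (s+693): 693 + j3986 → |·| = √(693²+3986²) = √16368445 ≈ 4045.8, ∠ = arctan(3986/693) ≈ 80.14°
pole (s+380): 380 + j3986 → |·| = √(380²+3986²) = √16032596 ≈ 4004.1, ∠ = arctan(3986/380) ≈ 84.55°
pole (s+886): 886 + j3986 → |·| = √(886²+3986²) = √16673192 ≈ 4083.3, ∠ = arctan(3986/886) ≈ 77.47°
pole at origin: |s| = 3986, ∠ = 90.00° (in denominator)
|G| = 1 · 1.6127e+07 / 6.5171e+10 ≈ 0.00024746
Gain = 20 log₁₀(0.00024746) ≈ -72.13 dB
∠G = 169.85° − 252.02° = -82.17°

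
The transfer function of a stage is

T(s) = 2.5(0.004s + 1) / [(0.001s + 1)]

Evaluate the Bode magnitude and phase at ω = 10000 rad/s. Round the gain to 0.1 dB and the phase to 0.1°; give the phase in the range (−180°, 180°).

At ω = 10000 rad/s:
zero (1 + j10000·0.004) = 1 + j40 → |·| ≈ 40.012, ∠ ≈ 88.57°
pole (1 + j10000·0.001) = 1 + j10 → |·| ≈ 10.05, ∠ ≈ 84.29°
|T| = 2.5 · 40.012 / (10.05) ≈ 9.9532
Gain = 20 log₁₀(9.9532) ≈ 19.96 dB
∠T = (88.57°) − (84.29°) = 4.28°

20.0 dB, 4.3°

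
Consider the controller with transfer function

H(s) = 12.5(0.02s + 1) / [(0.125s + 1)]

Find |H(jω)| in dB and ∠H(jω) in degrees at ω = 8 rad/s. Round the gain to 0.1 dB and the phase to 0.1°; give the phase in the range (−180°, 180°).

At ω = 8 rad/s:
zero (1 + j8·0.02) = 1 + j0.16 → |·| ≈ 1.0127, ∠ ≈ 9.09°
pole (1 + j8·0.125) = 1 + j1 → |·| ≈ 1.4142, ∠ ≈ 45.00°
|H| = 12.5 · 1.0127 / (1.4142) ≈ 8.9512
Gain = 20 log₁₀(8.9512) ≈ 19.04 dB
∠H = (9.09°) − (45.00°) = -35.91°

19.0 dB, -35.9°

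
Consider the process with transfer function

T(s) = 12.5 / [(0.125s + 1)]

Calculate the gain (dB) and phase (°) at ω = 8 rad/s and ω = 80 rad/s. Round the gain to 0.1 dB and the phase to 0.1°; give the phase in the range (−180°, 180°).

ω = 8: 18.9 dB, -45.0°; ω = 80: 1.9 dB, -84.3°

At ω = 8 rad/s:
pole (1 + j8·0.125) = 1 + j1 → |·| ≈ 1.4142, ∠ ≈ 45.00°
|T| = 12.5 · 1 / (1.4142) ≈ 8.8389
Gain = 20 log₁₀(8.8389) ≈ 18.93 dB
∠T = (0°) − (45.00°) = -45.00°

At ω = 80 rad/s:
pole (1 + j80·0.125) = 1 + j10 → |·| ≈ 10.05, ∠ ≈ 84.29°
|T| = 12.5 · 1 / (10.05) ≈ 1.2438
Gain = 20 log₁₀(1.2438) ≈ 1.90 dB
∠T = (0°) − (84.29°) = -84.29°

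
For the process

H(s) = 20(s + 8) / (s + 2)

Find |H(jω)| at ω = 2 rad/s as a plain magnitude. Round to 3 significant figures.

At s = jω = j2:
zero (s+8): 8 + j2 → |·| = √(8²+2²) = √68 ≈ 8.2462, ∠ = arctan(2/8) ≈ 14.04°
pole (s+2): 2 + j2 → |·| = √(2²+2²) = √8 ≈ 2.8284, ∠ = arctan(2/2) ≈ 45.00°
|H| = 20 · 8.2462 / 2.8284 ≈ 58.31

58.3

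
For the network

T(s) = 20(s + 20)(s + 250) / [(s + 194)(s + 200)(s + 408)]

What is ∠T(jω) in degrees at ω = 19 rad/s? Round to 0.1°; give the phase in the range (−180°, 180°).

34.2°

At s = jω = j19:
zero (s+20): 20 + j19 → |·| = √(20²+19²) = √761 ≈ 27.586, ∠ = arctan(19/20) ≈ 43.53°
zero (s+250): 250 + j19 → |·| = √(250²+19²) = √62861 ≈ 250.72, ∠ = arctan(19/250) ≈ 4.35°
pole (s+194): 194 + j19 → |·| = √(194²+19²) = √37997 ≈ 194.93, ∠ = arctan(19/194) ≈ 5.59°
pole (s+200): 200 + j19 → |·| = √(200²+19²) = √40361 ≈ 200.9, ∠ = arctan(19/200) ≈ 5.43°
pole (s+408): 408 + j19 → |·| = √(408²+19²) = √166825 ≈ 408.44, ∠ = arctan(19/408) ≈ 2.67°
∠T = 47.88° − 13.69° = 34.19°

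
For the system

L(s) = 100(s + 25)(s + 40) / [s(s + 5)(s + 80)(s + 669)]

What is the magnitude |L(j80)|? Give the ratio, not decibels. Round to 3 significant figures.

0.00153

At s = jω = j80:
zero (s+25): 25 + j80 → |·| = √(25²+80²) = √7025 ≈ 83.815, ∠ = arctan(80/25) ≈ 72.65°
zero (s+40): 40 + j80 → |·| = √(40²+80²) = √8000 ≈ 89.443, ∠ = arctan(80/40) ≈ 63.43°
pole (s+5): 5 + j80 → |·| = √(5²+80²) = √6425 ≈ 80.156, ∠ = arctan(80/5) ≈ 86.42°
pole (s+80): 80 + j80 → |·| = √(80²+80²) = √12800 ≈ 113.14, ∠ = arctan(80/80) ≈ 45.00°
pole (s+669): 669 + j80 → |·| = √(669²+80²) = √453961 ≈ 673.77, ∠ = arctan(80/669) ≈ 6.82°
pole at origin: |s| = 80, ∠ = 90.00° (in denominator)
|L| = 100 · 7496.7 / 4.8883e+08 ≈ 0.0015336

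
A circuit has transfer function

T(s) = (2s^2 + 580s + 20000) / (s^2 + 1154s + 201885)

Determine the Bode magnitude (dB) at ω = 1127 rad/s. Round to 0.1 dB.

3.8 dB

Substitute s = j1127:
Numerator: 2(j1127)^2 + 580(j1127) + 20000 = -2520258 + j653660
Denominator: (j1127)^2 + 1154(j1127) + 201885 = -1068244 + j1300558
|N| = √(2520258² + 653660²) ≈ 2.6036e+06, ∠N ≈ 165.46°
|D| = √(1068244² + 1300558²) ≈ 1.683e+06, ∠D ≈ 129.40°
|T| = 2.6036e+06 / 1.683e+06 ≈ 1.547
Gain = 20 log₁₀(1.547) ≈ 3.79 dB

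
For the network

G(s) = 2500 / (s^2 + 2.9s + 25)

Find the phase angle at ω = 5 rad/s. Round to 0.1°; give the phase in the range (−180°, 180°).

-90.0°

At s = jω = j5:
quadratic: (j5)² + 2.9·j5 + 25 = 0 + j14.5 → |·| ≈ 14.5, ∠ ≈ 90.00°
∠G = 0.00° − 90.00° = -90.00°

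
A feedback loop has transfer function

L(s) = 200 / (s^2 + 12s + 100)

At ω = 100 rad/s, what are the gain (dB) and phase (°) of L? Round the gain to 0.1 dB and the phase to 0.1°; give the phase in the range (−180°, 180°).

-34.0 dB, -173.1°

At s = jω = j100:
quadratic: (j100)² + 12·j100 + 100 = -9900 + j1200 → |·| ≈ 9972.5, ∠ ≈ 173.09°
|L| = 200 / 9972.5 ≈ 0.020055
Gain = 20 log₁₀(0.020055) ≈ -33.96 dB
∠L = 0.00° − 173.09° = -173.09°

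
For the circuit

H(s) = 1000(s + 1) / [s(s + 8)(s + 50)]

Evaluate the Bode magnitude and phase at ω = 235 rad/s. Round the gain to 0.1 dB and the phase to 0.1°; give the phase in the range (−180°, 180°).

At s = jω = j235:
zero (s+1): 1 + j235 → |·| = √(1²+235²) = √55226 ≈ 235, ∠ = arctan(235/1) ≈ 89.76°
pole (s+8): 8 + j235 → |·| = √(8²+235²) = √55289 ≈ 235.14, ∠ = arctan(235/8) ≈ 88.05°
pole (s+50): 50 + j235 → |·| = √(50²+235²) = √57725 ≈ 240.26, ∠ = arctan(235/50) ≈ 77.99°
pole at origin: |s| = 235, ∠ = 90.00° (in denominator)
|H| = 1000 · 235 / 1.3276e+07 ≈ 0.017701
Gain = 20 log₁₀(0.017701) ≈ -35.04 dB
∠H = 89.76° − 256.04° = -166.28°

-35.0 dB, -166.3°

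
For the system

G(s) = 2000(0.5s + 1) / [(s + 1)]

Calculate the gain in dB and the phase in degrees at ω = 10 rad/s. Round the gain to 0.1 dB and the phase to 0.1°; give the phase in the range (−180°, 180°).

60.1 dB, -5.6°

At ω = 10 rad/s:
zero (1 + j10·0.5) = 1 + j5 → |·| ≈ 5.099, ∠ ≈ 78.69°
pole (1 + j10·1) = 1 + j10 → |·| ≈ 10.05, ∠ ≈ 84.29°
|G| = 2000 · 5.099 / (10.05) ≈ 1014.7
Gain = 20 log₁₀(1014.7) ≈ 60.13 dB
∠G = (78.69°) − (84.29°) = -5.60°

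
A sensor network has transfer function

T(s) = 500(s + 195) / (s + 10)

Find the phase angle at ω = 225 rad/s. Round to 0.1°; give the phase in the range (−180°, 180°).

At s = jω = j225:
zero (s+195): 195 + j225 → |·| = √(195²+225²) = √88650 ≈ 297.74, ∠ = arctan(225/195) ≈ 49.09°
pole (s+10): 10 + j225 → |·| = √(10²+225²) = √50725 ≈ 225.22, ∠ = arctan(225/10) ≈ 87.46°
∠T = 49.09° − 87.46° = -38.37°

-38.4°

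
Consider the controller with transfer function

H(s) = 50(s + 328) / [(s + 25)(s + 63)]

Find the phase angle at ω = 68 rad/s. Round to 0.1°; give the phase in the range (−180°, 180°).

-105.3°

At s = jω = j68:
zero (s+328): 328 + j68 → |·| = √(328²+68²) = √112208 ≈ 334.97, ∠ = arctan(68/328) ≈ 11.71°
pole (s+25): 25 + j68 → |·| = √(25²+68²) = √5249 ≈ 72.45, ∠ = arctan(68/25) ≈ 69.81°
pole (s+63): 63 + j68 → |·| = √(63²+68²) = √8593 ≈ 92.698, ∠ = arctan(68/63) ≈ 47.19°
∠H = 11.71° − 117.00° = -105.29°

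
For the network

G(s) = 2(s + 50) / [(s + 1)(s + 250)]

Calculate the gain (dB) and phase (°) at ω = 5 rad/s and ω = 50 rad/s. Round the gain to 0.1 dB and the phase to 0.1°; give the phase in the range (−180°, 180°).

ω = 5: -22.1 dB, -74.1°; ω = 50: -39.1 dB, -55.2°

At s = jω = j5:
zero (s+50): 50 + j5 → |·| = √(50²+5²) = √2525 ≈ 50.249, ∠ = arctan(5/50) ≈ 5.71°
pole (s+1): 1 + j5 → |·| = √(1²+5²) = √26 ≈ 5.099, ∠ = arctan(5/1) ≈ 78.69°
pole (s+250): 250 + j5 → |·| = √(250²+5²) = √62525 ≈ 250.05, ∠ = arctan(5/250) ≈ 1.15°
|G| = 2 · 50.249 / 1275 ≈ 0.078822
Gain = 20 log₁₀(0.078822) ≈ -22.07 dB
∠G = 5.71° − 79.84° = -74.13°

At s = jω = j50:
zero (s+50): 50 + j50 → |·| = √(50²+50²) = √5000 ≈ 70.711, ∠ = arctan(50/50) ≈ 45.00°
pole (s+1): 1 + j50 → |·| = √(1²+50²) = √2501 ≈ 50.01, ∠ = arctan(50/1) ≈ 88.85°
pole (s+250): 250 + j50 → |·| = √(250²+50²) = √65000 ≈ 254.95, ∠ = arctan(50/250) ≈ 11.31°
|G| = 2 · 70.711 / 12750 ≈ 0.011092
Gain = 20 log₁₀(0.011092) ≈ -39.10 dB
∠G = 45.00° − 100.16° = -55.16°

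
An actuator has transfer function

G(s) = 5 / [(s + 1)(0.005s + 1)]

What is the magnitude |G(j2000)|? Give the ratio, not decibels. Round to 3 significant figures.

0.000249

At ω = 2000 rad/s:
pole (1 + j2000·1) = 1 + j2000 → |·| ≈ 2000, ∠ ≈ 89.97°
pole (1 + j2000·0.005) = 1 + j10 → |·| ≈ 10.05, ∠ ≈ 84.29°
|G| = 5 · 1 / (2000 · 10.05) ≈ 0.00024876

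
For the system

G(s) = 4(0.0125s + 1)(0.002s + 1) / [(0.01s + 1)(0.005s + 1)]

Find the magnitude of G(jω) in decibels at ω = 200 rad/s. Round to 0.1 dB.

At ω = 200 rad/s:
zero (1 + j200·0.0125) = 1 + j2.5 → |·| ≈ 2.6926, ∠ ≈ 68.20°
zero (1 + j200·0.002) = 1 + j0.4 → |·| ≈ 1.077, ∠ ≈ 21.80°
pole (1 + j200·0.01) = 1 + j2 → |·| ≈ 2.2361, ∠ ≈ 63.43°
pole (1 + j200·0.005) = 1 + j1 → |·| ≈ 1.4142, ∠ ≈ 45.00°
|G| = 4 · 2.6926 · 1.077 / (2.2361 · 1.4142) ≈ 3.6681
Gain = 20 log₁₀(3.6681) ≈ 11.29 dB

11.3 dB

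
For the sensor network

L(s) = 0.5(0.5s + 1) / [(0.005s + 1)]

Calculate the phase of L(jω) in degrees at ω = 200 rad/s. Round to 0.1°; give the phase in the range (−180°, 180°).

At ω = 200 rad/s:
zero (1 + j200·0.5) = 1 + j100 → |·| ≈ 100, ∠ ≈ 89.43°
pole (1 + j200·0.005) = 1 + j1 → |·| ≈ 1.4142, ∠ ≈ 45.00°
∠L = (89.43°) − (45.00°) = 44.43°

44.4°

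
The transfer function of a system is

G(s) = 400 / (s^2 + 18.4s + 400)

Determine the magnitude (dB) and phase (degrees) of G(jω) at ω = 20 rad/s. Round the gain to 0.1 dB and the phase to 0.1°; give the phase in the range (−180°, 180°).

At s = jω = j20:
quadratic: (j20)² + 18.4·j20 + 400 = 0 + j368 → |·| ≈ 368, ∠ ≈ 90.00°
|G| = 400 / 368 ≈ 1.087
Gain = 20 log₁₀(1.087) ≈ 0.72 dB
∠G = 0.00° − 90.00° = -90.00°

0.7 dB, -90.0°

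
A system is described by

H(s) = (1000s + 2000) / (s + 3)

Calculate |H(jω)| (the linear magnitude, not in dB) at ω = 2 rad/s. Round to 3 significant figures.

Substitute s = j2:
Numerator: 1000(j2) + 2000 = 2000 + j2000
Denominator: (j2) + 3 = 3 + j2
|N| = √(2000² + 2000²) ≈ 2828.4, ∠N ≈ 45.00°
|D| = √(3² + 2²) ≈ 3.6056, ∠D ≈ 33.69°
|H| = 2828.4 / 3.6056 ≈ 784.45

784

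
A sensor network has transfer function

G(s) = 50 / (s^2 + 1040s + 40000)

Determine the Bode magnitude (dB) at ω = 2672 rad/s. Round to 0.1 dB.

Substitute s = j2672:
Numerator: 50 = 50 + j0
Denominator: (j2672)^2 + 1040(j2672) + 40000 = -7099584 + j2778880
|N| = √(50² + 0²) ≈ 50, ∠N ≈ 0.00°
|D| = √(7099584² + 2778880²) ≈ 7.6241e+06, ∠D ≈ 158.62°
|G| = 50 / 7.6241e+06 ≈ 6.5582e-06
Gain = 20 log₁₀(6.5582e-06) ≈ -103.66 dB

-103.7 dB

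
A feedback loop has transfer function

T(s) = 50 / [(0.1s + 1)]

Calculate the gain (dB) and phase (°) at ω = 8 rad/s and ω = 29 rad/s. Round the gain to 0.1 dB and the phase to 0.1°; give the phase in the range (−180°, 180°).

At ω = 8 rad/s:
pole (1 + j8·0.1) = 1 + j0.8 → |·| ≈ 1.2806, ∠ ≈ 38.66°
|T| = 50 · 1 / (1.2806) ≈ 39.044
Gain = 20 log₁₀(39.044) ≈ 31.83 dB
∠T = (0°) − (38.66°) = -38.66°

At ω = 29 rad/s:
pole (1 + j29·0.1) = 1 + j2.9 → |·| ≈ 3.0676, ∠ ≈ 70.97°
|T| = 50 · 1 / (3.0676) ≈ 16.299
Gain = 20 log₁₀(16.299) ≈ 24.24 dB
∠T = (0°) − (70.97°) = -70.97°

ω = 8: 31.8 dB, -38.7°; ω = 29: 24.2 dB, -71.0°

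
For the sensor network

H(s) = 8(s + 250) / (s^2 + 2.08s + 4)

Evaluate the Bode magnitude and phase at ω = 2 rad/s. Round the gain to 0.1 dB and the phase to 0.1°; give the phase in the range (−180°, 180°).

53.6 dB, -89.5°

At s = jω = j2:
zero (s+250): 250 + j2 → |·| = √(250²+2²) = √62504 ≈ 250.01, ∠ = arctan(2/250) ≈ 0.46°
quadratic: (j2)² + 2.08·j2 + 4 = 0 + j4.16 → |·| ≈ 4.16, ∠ ≈ 90.00°
|H| = 8 · 250.01 / 4.16 ≈ 480.79
Gain = 20 log₁₀(480.79) ≈ 53.64 dB
∠H = 0.46° − 90.00° = -89.54°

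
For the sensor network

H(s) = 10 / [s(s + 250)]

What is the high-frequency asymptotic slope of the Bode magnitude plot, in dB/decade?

Each pole contributes −20 dB/decade at high frequency; each zero contributes +20 dB/decade.
Net: 0 zero(s) − 2 pole(s) → -40 dB/decade.

-40 dB/decade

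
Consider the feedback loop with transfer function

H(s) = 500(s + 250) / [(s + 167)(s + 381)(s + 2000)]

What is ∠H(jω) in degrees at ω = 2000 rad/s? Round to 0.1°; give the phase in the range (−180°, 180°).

-126.6°

At s = jω = j2000:
zero (s+250): 250 + j2000 → |·| = √(250²+2000²) = √4062500 ≈ 2015.6, ∠ = arctan(2000/250) ≈ 82.87°
pole (s+167): 167 + j2000 → |·| = √(167²+2000²) = √4027889 ≈ 2007, ∠ = arctan(2000/167) ≈ 85.23°
pole (s+381): 381 + j2000 → |·| = √(381²+2000²) = √4145161 ≈ 2036, ∠ = arctan(2000/381) ≈ 79.21°
pole (s+2000): 2000 + j2000 → |·| = √(2000²+2000²) = √8000000 ≈ 2828.4, ∠ = arctan(2000/2000) ≈ 45.00°
∠H = 82.87° − 209.44° = -126.57°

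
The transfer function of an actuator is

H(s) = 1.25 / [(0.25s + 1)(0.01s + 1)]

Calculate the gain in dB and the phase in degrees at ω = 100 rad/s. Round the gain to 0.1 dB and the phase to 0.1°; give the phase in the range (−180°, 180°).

At ω = 100 rad/s:
pole (1 + j100·0.25) = 1 + j25 → |·| ≈ 25.02, ∠ ≈ 87.71°
pole (1 + j100·0.01) = 1 + j1 → |·| ≈ 1.4142, ∠ ≈ 45.00°
|H| = 1.25 · 1 / (25.02 · 1.4142) ≈ 0.035327
Gain = 20 log₁₀(0.035327) ≈ -29.04 dB
∠H = (0°) − (87.71° + 45.00°) = -132.71°

-29.0 dB, -132.7°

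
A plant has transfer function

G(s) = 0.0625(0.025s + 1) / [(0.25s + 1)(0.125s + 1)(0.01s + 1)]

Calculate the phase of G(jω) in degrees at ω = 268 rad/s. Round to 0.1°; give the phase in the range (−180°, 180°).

At ω = 268 rad/s:
zero (1 + j268·0.025) = 1 + j6.7 → |·| ≈ 6.7742, ∠ ≈ 81.51°
pole (1 + j268·0.25) = 1 + j67 → |·| ≈ 67.007, ∠ ≈ 89.14°
pole (1 + j268·0.125) = 1 + j33.5 → |·| ≈ 33.515, ∠ ≈ 88.29°
pole (1 + j268·0.01) = 1 + j2.68 → |·| ≈ 2.8605, ∠ ≈ 69.54°
∠G = (81.51°) − (89.14° + 88.29° + 69.54°) = -165.46°

-165.5°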